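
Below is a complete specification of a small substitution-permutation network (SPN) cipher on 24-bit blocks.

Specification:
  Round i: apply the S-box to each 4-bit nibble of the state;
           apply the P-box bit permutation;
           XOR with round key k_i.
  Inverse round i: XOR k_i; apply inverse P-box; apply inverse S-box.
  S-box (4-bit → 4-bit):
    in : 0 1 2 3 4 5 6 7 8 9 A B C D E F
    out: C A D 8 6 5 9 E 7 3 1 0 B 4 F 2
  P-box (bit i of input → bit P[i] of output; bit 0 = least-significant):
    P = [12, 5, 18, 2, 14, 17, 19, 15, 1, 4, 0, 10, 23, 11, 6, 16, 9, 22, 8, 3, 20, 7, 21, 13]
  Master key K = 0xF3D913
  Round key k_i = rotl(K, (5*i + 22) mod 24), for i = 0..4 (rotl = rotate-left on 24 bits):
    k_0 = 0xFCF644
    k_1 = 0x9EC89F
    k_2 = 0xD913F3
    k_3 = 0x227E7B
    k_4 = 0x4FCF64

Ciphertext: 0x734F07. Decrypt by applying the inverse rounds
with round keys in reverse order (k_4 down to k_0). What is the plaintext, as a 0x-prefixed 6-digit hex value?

s_0 = ciphertext = 0x734F07
s_1 = InvRound(s_0, k_4) = 0x5BD504
s_2 = InvRound(s_1, k_3) = 0x2E7801
s_3 = InvRound(s_2, k_2) = 0xE8E994
s_4 = InvRound(s_3, k_1) = 0x27B5FD
s_5 = InvRound(s_4, k_0) = 0x9E648F

0x9E648F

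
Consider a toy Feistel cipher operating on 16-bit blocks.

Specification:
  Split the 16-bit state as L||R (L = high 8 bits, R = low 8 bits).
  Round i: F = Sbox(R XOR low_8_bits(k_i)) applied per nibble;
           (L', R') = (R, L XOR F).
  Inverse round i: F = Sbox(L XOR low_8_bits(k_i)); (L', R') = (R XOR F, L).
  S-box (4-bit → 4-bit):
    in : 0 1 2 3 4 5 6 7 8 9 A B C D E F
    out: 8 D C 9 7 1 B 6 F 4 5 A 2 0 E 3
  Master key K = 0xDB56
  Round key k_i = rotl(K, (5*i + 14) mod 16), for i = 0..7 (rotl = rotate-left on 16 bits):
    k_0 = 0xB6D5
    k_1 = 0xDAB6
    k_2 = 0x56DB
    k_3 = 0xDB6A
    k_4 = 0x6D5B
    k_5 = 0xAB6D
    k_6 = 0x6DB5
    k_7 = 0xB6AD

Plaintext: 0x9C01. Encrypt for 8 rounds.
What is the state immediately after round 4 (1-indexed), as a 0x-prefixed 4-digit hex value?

s_0 = plaintext = 0x9C01
s_1 = Round(s_0, k_0) = 0x019B
s_2 = Round(s_1, k_1) = 0x9BC1
s_3 = Round(s_2, k_2) = 0xC14E
s_4 = Round(s_3, k_3) = 0x4E06
s_5 = Round(s_4, k_4) = 0x065E
s_6 = Round(s_5, k_5) = 0x5E9F
s_7 = Round(s_6, k_6) = 0x9F9B
s_8 = Round(s_7, k_7) = 0x9B04

0x4E06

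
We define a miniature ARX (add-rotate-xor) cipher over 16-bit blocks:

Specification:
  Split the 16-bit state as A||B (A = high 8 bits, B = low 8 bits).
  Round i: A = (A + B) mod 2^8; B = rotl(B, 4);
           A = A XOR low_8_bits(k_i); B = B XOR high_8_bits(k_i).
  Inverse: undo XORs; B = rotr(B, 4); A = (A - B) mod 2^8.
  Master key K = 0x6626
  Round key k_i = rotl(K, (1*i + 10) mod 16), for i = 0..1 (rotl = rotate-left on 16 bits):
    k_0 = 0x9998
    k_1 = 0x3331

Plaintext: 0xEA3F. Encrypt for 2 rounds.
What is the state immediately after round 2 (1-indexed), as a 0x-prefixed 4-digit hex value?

s_0 = plaintext = 0xEA3F
s_1 = Round(s_0, k_0) = 0xB16A
s_2 = Round(s_1, k_1) = 0x2A95

0x2A95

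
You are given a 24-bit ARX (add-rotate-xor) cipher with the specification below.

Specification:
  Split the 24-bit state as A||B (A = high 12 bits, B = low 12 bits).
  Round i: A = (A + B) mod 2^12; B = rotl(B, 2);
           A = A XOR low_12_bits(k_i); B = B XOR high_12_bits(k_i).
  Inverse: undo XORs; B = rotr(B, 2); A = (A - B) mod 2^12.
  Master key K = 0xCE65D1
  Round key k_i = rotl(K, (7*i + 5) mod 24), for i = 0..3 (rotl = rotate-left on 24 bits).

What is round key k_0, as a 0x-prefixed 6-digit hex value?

K = 0xCE65D1
k_0 = rotl(K, (7*0+5) mod 24) = rotl(K, 5) = 0xCCBA39

0xCCBA39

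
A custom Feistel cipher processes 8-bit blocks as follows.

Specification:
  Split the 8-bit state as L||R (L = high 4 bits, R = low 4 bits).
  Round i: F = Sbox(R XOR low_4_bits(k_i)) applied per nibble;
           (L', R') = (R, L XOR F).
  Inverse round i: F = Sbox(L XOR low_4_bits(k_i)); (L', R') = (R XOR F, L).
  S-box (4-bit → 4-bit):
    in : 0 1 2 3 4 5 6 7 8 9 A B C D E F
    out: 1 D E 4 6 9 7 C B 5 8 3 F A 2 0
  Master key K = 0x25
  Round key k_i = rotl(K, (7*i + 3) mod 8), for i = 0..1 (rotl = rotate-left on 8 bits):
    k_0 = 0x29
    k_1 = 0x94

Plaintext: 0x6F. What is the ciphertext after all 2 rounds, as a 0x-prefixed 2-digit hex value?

0x16

s_0 = plaintext = 0x6F
s_1 = Round(s_0, k_0) = 0xF1
s_2 = Round(s_1, k_1) = 0x16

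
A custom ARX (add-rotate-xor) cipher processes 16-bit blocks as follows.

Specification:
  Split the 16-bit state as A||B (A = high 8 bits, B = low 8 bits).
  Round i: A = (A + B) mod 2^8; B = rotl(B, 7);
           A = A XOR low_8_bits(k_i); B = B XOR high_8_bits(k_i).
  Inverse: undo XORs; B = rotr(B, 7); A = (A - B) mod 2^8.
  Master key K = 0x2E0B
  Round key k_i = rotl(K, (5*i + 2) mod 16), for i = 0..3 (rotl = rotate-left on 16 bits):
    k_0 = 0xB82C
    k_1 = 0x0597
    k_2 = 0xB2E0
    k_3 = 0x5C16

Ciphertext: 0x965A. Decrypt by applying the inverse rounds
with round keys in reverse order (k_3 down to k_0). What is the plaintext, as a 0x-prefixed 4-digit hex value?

s_0 = ciphertext = 0x965A
s_1 = InvRound(s_0, k_3) = 0x740C
s_2 = InvRound(s_1, k_2) = 0x177D
s_3 = InvRound(s_2, k_1) = 0x90F0
s_4 = InvRound(s_3, k_0) = 0x2C90

0x2C90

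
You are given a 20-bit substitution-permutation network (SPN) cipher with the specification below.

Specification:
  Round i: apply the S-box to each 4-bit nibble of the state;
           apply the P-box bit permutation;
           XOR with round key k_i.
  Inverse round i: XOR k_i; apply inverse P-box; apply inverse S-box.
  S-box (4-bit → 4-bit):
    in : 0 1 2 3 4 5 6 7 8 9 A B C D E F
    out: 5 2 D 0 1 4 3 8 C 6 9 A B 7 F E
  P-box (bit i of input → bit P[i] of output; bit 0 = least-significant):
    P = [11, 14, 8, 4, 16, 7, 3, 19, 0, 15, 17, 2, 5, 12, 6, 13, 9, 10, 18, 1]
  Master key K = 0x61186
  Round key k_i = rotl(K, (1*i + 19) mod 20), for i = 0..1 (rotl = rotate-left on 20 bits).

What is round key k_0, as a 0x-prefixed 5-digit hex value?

0x308C3

K = 0x61186
k_0 = rotl(K, (1*0+19) mod 20) = rotl(K, 19) = 0x308C3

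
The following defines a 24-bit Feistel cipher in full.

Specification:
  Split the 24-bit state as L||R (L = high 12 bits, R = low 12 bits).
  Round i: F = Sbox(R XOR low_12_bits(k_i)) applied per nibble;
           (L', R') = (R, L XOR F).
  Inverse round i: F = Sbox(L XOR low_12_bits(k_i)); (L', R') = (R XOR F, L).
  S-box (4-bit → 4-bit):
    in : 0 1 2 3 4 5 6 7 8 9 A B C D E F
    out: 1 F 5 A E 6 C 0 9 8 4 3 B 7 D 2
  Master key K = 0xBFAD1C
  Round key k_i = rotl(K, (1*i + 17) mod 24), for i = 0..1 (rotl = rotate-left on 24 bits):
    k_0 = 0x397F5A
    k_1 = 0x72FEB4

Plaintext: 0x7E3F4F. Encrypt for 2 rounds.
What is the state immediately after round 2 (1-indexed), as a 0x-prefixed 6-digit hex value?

s_0 = plaintext = 0x7E3F4F
s_1 = Round(s_0, k_0) = 0xF4F615
s_2 = Round(s_1, k_1) = 0x615600

0x615600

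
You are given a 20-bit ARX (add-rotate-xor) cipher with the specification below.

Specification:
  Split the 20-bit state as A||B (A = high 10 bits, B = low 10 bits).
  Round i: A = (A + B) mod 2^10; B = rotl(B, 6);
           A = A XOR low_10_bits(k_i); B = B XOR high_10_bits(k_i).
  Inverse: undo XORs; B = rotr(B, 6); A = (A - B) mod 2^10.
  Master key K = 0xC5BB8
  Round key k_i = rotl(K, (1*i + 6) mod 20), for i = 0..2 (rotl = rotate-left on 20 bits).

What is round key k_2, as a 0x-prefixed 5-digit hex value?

0xBB8C5

K = 0xC5BB8
k_0 = rotl(K, (1*0+6) mod 20) = rotl(K, 6) = 0x6EE31
k_1 = rotl(K, (1*1+6) mod 20) = rotl(K, 7) = 0xDDC62
k_2 = rotl(K, (1*2+6) mod 20) = rotl(K, 8) = 0xBB8C5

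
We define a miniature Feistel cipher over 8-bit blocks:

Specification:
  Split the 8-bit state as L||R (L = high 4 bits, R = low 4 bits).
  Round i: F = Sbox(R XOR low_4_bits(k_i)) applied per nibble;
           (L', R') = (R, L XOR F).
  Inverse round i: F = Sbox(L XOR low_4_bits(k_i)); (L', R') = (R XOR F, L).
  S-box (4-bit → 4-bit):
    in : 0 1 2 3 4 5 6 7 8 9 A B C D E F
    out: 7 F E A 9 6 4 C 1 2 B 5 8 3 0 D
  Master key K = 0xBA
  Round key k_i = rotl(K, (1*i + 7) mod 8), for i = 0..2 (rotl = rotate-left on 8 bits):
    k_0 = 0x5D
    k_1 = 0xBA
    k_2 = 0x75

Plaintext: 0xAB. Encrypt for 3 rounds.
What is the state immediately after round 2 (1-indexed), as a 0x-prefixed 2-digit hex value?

0xE2

s_0 = plaintext = 0xAB
s_1 = Round(s_0, k_0) = 0xBE
s_2 = Round(s_1, k_1) = 0xE2
s_3 = Round(s_2, k_2) = 0x22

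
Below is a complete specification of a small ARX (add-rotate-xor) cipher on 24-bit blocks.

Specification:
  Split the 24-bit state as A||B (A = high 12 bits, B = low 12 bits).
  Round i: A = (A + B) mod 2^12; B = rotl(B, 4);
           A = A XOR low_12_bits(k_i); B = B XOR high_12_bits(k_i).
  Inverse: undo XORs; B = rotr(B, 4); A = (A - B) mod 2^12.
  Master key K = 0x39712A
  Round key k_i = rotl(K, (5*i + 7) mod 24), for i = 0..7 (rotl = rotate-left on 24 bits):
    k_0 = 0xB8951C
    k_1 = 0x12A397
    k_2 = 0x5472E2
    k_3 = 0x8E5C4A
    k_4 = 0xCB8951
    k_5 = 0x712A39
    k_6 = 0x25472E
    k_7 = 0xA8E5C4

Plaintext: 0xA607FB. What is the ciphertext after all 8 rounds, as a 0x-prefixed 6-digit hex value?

s_0 = plaintext = 0xA607FB
s_1 = Round(s_0, k_0) = 0x74743E
s_2 = Round(s_1, k_1) = 0x8122CE
s_3 = Round(s_2, k_2) = 0x8029A5
s_4 = Round(s_3, k_3) = 0xDED2BC
s_5 = Round(s_4, k_4) = 0x9F877A
s_6 = Round(s_5, k_5) = 0xB4B0B5
s_7 = Round(s_6, k_6) = 0xB2E904
s_8 = Round(s_7, k_7) = 0x1F6AC7

0x1F6AC7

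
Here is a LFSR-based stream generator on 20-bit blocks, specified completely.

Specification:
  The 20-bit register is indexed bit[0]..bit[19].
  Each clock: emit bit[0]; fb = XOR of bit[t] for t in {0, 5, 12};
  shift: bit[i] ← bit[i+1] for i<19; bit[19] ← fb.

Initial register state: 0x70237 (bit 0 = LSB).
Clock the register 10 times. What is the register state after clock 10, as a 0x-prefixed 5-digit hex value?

reg_0 = 0x70237
clock 1: out=1, reg = 0x3811B
clock 2: out=1, reg = 0x9C08D
clock 3: out=1, reg = 0xCE046
clock 4: out=0, reg = 0x67023
clock 5: out=1, reg = 0xB3811
clock 6: out=1, reg = 0x59C08
clock 7: out=0, reg = 0xACE04
clock 8: out=0, reg = 0x56702
clock 9: out=0, reg = 0x2B381
clock 10: out=1, reg = 0x159C0

0x159C0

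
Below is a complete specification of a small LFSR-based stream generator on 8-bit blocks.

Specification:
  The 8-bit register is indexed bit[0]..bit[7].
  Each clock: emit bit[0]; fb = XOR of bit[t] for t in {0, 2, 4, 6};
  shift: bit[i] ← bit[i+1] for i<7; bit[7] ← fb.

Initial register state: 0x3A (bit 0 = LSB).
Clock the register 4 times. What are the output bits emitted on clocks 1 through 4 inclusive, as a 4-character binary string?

0101

reg_0 = 0x3A
clock 1: out=0, reg = 0x9D
clock 2: out=1, reg = 0xCE
clock 3: out=0, reg = 0x67
clock 4: out=1, reg = 0xB3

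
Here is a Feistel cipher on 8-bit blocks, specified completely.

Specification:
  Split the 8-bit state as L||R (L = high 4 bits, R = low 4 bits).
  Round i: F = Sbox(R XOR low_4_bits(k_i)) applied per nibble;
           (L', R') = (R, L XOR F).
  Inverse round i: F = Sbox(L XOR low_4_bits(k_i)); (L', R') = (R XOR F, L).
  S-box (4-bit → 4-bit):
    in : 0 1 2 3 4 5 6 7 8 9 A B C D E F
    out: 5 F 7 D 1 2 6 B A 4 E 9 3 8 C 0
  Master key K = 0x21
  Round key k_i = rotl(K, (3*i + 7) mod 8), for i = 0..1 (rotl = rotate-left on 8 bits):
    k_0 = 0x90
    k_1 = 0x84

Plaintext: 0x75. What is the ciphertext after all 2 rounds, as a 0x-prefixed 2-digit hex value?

s_0 = plaintext = 0x75
s_1 = Round(s_0, k_0) = 0x55
s_2 = Round(s_1, k_1) = 0x5A

0x5A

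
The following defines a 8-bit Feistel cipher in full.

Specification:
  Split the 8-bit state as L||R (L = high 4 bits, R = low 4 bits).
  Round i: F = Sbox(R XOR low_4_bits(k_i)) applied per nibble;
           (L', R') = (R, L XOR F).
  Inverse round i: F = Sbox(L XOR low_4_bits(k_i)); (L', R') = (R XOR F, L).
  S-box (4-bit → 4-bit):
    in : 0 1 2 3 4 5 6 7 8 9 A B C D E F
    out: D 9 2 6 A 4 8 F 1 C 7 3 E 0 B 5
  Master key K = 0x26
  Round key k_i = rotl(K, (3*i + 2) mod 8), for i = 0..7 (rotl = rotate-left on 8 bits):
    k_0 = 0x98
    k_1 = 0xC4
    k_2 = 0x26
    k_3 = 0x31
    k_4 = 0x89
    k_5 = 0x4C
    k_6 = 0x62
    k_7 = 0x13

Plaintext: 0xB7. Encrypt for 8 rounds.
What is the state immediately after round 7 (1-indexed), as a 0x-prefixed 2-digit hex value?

0xDB

s_0 = plaintext = 0xB7
s_1 = Round(s_0, k_0) = 0x7E
s_2 = Round(s_1, k_1) = 0xE0
s_3 = Round(s_2, k_2) = 0x06
s_4 = Round(s_3, k_3) = 0x6F
s_5 = Round(s_4, k_4) = 0xFE
s_6 = Round(s_5, k_5) = 0xED
s_7 = Round(s_6, k_6) = 0xDB
s_8 = Round(s_7, k_7) = 0xBC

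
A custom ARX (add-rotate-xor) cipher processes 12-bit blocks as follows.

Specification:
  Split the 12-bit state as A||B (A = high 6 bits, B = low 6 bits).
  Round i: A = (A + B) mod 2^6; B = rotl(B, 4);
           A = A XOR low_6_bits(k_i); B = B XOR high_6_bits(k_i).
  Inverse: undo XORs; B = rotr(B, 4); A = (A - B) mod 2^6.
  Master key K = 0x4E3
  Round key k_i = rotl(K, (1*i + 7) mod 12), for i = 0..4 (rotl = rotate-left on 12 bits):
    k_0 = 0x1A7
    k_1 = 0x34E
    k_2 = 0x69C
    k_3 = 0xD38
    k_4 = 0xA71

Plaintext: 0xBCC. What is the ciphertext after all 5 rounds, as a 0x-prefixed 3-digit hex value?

s_0 = plaintext = 0xBCC
s_1 = Round(s_0, k_0) = 0x705
s_2 = Round(s_1, k_1) = 0xBDC
s_3 = Round(s_2, k_2) = 0x5DD
s_4 = Round(s_3, k_3) = 0x323
s_5 = Round(s_4, k_4) = 0x791

0x791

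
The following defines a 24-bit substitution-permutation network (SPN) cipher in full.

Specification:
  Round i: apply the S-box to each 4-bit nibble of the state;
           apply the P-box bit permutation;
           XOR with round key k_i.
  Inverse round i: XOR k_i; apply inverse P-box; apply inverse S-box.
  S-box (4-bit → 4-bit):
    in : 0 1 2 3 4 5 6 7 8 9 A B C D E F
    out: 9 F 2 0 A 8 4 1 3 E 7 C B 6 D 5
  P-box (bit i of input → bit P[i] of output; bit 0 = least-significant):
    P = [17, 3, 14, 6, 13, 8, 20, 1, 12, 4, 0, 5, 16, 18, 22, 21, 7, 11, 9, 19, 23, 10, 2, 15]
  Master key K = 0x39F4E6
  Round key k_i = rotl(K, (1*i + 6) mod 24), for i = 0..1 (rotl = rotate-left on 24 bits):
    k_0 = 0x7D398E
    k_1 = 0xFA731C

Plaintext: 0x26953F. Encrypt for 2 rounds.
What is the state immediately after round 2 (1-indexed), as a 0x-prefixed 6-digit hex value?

0x618459

s_0 = plaintext = 0x26953F
s_1 = Round(s_0, k_0) = 0x1B7FAE
s_2 = Round(s_1, k_1) = 0x618459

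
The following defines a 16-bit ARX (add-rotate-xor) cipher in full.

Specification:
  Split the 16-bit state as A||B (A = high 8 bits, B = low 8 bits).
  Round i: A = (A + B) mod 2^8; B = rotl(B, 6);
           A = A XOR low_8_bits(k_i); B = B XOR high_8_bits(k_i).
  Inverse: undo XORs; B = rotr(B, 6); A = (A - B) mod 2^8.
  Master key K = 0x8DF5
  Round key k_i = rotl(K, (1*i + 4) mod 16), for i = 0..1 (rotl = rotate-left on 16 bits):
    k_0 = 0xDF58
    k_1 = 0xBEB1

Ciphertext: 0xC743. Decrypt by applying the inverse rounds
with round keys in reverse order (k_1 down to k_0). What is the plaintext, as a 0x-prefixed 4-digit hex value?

0x87A0

s_0 = ciphertext = 0xC743
s_1 = InvRound(s_0, k_1) = 0x7FF7
s_2 = InvRound(s_1, k_0) = 0x87A0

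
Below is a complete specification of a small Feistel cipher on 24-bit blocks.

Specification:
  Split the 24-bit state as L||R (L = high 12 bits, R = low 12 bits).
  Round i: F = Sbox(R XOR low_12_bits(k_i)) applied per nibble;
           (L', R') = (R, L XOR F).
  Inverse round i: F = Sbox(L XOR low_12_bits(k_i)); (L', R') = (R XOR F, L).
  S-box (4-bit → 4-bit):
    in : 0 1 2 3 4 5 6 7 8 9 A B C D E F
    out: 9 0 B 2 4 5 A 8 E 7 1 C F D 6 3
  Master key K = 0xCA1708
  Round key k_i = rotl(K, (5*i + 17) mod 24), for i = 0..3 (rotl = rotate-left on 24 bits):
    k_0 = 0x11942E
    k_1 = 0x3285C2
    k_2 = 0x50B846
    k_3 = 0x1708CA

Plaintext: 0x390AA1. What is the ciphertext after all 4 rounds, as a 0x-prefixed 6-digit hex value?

0x9CB3F1

s_0 = plaintext = 0x390AA1
s_1 = Round(s_0, k_0) = 0xAA1573
s_2 = Round(s_1, k_1) = 0x573361
s_3 = Round(s_2, k_2) = 0x3619CB
s_4 = Round(s_3, k_3) = 0x9CB3F1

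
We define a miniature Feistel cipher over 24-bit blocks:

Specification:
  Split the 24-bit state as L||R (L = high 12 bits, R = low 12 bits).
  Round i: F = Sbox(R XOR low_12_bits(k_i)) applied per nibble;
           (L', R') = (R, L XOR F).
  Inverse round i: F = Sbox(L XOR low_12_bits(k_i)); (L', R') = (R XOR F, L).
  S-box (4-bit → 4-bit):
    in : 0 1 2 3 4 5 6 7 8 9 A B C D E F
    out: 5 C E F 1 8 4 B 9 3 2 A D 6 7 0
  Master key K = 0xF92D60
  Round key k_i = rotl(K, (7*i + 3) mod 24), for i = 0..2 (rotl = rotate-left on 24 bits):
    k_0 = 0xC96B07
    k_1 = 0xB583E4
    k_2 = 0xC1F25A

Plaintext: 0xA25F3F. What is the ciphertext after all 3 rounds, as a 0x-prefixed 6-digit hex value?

0x6C6AE1

s_0 = plaintext = 0xA25F3F
s_1 = Round(s_0, k_0) = 0xF3FBDC
s_2 = Round(s_1, k_1) = 0xBDC6C6
s_3 = Round(s_2, k_2) = 0x6C6AE1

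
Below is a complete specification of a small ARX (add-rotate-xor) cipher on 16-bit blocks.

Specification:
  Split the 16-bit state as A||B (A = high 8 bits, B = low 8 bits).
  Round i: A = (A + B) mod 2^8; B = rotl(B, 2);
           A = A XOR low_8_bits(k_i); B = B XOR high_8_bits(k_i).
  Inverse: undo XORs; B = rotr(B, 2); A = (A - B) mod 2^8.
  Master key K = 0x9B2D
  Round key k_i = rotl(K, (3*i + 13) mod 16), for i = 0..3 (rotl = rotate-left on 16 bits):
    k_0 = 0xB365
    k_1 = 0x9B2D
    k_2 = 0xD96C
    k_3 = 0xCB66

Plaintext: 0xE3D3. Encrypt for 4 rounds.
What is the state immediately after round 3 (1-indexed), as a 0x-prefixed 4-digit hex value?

s_0 = plaintext = 0xE3D3
s_1 = Round(s_0, k_0) = 0xD3FC
s_2 = Round(s_1, k_1) = 0xE268
s_3 = Round(s_2, k_2) = 0x2678
s_4 = Round(s_3, k_3) = 0xF82A

0x2678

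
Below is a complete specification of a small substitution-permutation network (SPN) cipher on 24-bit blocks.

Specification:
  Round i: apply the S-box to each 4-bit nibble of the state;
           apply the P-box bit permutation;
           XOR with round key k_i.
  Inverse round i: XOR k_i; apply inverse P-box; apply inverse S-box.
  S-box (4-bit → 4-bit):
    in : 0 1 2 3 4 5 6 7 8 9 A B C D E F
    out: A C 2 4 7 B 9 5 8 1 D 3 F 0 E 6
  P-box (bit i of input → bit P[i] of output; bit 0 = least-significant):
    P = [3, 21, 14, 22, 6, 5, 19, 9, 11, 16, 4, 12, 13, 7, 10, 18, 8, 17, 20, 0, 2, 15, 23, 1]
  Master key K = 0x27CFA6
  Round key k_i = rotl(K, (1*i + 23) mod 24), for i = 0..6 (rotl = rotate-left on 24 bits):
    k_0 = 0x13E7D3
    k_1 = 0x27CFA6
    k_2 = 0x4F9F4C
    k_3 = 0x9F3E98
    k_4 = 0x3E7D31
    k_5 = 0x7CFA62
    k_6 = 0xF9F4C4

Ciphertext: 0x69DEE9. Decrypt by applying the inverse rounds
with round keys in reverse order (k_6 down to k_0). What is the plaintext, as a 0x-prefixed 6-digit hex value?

s_0 = ciphertext = 0x69DEE9
s_1 = InvRound(s_0, k_6) = 0x719909
s_2 = InvRound(s_1, k_5) = 0x8662C7
s_3 = InvRound(s_2, k_4) = 0xA7FAC2
s_4 = InvRound(s_3, k_3) = 0x033374
s_5 = InvRound(s_4, k_2) = 0x2DA7F6
s_6 = InvRound(s_5, k_1) = 0xD29773
s_7 = InvRound(s_6, k_0) = 0x3DB021

0x3DB021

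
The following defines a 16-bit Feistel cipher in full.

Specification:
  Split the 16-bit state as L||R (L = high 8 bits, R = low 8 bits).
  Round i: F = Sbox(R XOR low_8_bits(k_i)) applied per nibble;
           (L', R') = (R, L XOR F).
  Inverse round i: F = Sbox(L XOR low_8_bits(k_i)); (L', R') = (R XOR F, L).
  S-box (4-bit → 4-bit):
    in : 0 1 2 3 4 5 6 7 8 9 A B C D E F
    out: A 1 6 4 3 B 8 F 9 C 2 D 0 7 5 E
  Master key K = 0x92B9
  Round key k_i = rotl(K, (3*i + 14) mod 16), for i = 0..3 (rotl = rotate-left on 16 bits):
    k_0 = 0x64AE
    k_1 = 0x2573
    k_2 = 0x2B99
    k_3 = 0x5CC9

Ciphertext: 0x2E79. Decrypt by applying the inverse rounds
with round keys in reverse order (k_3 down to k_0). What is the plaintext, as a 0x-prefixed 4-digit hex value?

s_0 = ciphertext = 0x2E79
s_1 = InvRound(s_0, k_3) = 0x262E
s_2 = InvRound(s_1, k_2) = 0xF026
s_3 = InvRound(s_2, k_1) = 0xB2F0
s_4 = InvRound(s_3, k_0) = 0xE0B2

0xE0B2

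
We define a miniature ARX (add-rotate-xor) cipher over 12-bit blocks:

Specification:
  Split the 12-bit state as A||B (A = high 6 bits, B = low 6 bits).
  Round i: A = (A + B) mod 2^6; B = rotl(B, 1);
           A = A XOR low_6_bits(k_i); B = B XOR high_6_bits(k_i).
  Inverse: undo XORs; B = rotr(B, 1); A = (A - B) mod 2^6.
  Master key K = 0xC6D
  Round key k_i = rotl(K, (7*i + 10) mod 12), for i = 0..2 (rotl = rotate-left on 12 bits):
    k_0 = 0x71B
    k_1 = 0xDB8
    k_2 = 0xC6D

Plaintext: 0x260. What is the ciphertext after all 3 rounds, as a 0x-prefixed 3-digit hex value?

s_0 = plaintext = 0x260
s_1 = Round(s_0, k_0) = 0xC9D
s_2 = Round(s_1, k_1) = 0xDCC
s_3 = Round(s_2, k_2) = 0xBA9

0xBA9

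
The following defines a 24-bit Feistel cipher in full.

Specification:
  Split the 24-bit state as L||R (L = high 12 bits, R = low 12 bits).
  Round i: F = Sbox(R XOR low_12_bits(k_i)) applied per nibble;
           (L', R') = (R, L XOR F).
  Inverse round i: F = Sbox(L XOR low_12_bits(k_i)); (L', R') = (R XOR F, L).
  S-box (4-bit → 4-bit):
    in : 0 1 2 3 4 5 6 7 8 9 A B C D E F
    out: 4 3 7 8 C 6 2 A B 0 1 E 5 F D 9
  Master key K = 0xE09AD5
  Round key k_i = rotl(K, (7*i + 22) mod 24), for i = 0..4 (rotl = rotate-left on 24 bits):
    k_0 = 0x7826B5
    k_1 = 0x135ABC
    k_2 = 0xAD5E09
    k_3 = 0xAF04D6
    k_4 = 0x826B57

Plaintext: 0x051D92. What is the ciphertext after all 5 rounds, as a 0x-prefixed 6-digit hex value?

s_0 = plaintext = 0x051D92
s_1 = Round(s_0, k_0) = 0xD92E2B
s_2 = Round(s_1, k_1) = 0xE2B198
s_3 = Round(s_2, k_2) = 0x198728
s_4 = Round(s_3, k_3) = 0x728905
s_5 = Round(s_4, k_4) = 0x90504F

0x90504F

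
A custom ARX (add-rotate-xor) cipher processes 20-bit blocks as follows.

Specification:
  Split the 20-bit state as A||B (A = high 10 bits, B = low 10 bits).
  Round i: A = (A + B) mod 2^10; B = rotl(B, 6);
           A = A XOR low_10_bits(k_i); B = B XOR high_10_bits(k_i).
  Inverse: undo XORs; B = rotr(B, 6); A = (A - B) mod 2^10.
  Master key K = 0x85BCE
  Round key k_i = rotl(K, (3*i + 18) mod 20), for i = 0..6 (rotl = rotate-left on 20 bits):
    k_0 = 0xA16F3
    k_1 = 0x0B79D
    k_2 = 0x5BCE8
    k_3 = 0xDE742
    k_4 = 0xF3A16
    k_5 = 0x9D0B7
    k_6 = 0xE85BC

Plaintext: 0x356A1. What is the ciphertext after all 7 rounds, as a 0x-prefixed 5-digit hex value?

s_0 = plaintext = 0x356A1
s_1 = Round(s_0, k_0) = 0x616EF
s_2 = Round(s_1, k_1) = 0xFA7C3
s_3 = Round(s_2, k_2) = 0xD1193
s_4 = Round(s_3, k_3) = 0xE57A0
s_5 = Round(s_4, k_4) = 0x48FF4
s_6 = Round(s_5, k_5) = 0x6834B
s_7 = Round(s_6, k_6) = 0x55D55

0x55D55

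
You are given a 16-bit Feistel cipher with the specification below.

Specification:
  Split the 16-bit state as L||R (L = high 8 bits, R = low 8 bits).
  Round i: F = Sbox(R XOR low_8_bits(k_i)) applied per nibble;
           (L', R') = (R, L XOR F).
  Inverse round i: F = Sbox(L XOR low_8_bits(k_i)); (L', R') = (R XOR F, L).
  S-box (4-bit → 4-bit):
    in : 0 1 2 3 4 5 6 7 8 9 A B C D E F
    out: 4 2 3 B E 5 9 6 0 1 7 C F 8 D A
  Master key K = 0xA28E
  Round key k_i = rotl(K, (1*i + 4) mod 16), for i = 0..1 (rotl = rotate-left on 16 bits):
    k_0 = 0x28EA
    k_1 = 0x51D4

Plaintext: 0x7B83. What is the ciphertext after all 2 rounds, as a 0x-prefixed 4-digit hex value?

s_0 = plaintext = 0x7B83
s_1 = Round(s_0, k_0) = 0x83EA
s_2 = Round(s_1, k_1) = 0xEA3E

0xEA3E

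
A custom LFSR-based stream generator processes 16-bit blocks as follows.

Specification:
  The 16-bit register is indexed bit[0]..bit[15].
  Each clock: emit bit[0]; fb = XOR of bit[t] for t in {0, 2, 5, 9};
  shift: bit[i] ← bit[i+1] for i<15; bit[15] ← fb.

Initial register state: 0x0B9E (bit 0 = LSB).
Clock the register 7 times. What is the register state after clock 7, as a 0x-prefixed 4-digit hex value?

reg_0 = 0x0B9E
clock 1: out=0, reg = 0x05CF
clock 2: out=1, reg = 0x02E7
clock 3: out=1, reg = 0x0173
clock 4: out=1, reg = 0x00B9
clock 5: out=1, reg = 0x005C
clock 6: out=0, reg = 0x802E
clock 7: out=0, reg = 0x4017

0x4017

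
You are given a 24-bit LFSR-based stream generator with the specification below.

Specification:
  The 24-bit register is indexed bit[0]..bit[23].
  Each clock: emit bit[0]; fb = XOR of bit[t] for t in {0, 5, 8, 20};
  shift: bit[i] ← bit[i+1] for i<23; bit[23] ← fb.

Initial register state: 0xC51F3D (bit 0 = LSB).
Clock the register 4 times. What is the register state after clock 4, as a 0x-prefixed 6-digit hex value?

reg_0 = 0xC51F3D
clock 1: out=1, reg = 0xE28F9E
clock 2: out=0, reg = 0xF147CF
clock 3: out=1, reg = 0xF8A3E7
clock 4: out=1, reg = 0x7C51F3

0x7C51F3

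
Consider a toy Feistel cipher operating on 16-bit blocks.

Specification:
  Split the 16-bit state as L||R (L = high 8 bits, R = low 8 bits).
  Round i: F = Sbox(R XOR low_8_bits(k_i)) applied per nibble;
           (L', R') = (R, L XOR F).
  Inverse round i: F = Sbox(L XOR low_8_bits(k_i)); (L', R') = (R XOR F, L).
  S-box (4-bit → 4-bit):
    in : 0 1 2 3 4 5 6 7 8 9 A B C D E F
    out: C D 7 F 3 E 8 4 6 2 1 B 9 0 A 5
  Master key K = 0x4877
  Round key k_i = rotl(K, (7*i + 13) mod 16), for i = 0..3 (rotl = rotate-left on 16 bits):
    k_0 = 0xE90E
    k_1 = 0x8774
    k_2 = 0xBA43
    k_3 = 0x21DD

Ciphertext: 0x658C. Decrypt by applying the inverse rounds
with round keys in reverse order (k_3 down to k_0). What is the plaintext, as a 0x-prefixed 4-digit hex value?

s_0 = ciphertext = 0x658C
s_1 = InvRound(s_0, k_3) = 0x3A65
s_2 = InvRound(s_1, k_2) = 0x273A
s_3 = InvRound(s_2, k_1) = 0xD527
s_4 = InvRound(s_3, k_0) = 0x2CD5

0x2CD5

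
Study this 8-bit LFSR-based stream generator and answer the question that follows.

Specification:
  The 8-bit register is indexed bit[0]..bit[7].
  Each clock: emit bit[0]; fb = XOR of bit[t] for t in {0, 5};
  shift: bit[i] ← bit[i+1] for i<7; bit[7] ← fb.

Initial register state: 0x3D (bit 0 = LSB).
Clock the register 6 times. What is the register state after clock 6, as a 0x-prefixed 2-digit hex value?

reg_0 = 0x3D
clock 1: out=1, reg = 0x1E
clock 2: out=0, reg = 0x0F
clock 3: out=1, reg = 0x87
clock 4: out=1, reg = 0xC3
clock 5: out=1, reg = 0xE1
clock 6: out=1, reg = 0x70

0x70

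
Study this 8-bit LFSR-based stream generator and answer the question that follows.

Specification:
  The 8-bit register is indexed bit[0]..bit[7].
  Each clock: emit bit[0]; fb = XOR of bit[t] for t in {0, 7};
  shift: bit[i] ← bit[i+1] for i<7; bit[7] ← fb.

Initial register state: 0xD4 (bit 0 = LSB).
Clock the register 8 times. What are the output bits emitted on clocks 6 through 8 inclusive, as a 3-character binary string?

011

reg_0 = 0xD4
clock 1: out=0, reg = 0xEA
clock 2: out=0, reg = 0xF5
clock 3: out=1, reg = 0x7A
clock 4: out=0, reg = 0x3D
clock 5: out=1, reg = 0x9E
clock 6: out=0, reg = 0xCF
clock 7: out=1, reg = 0x67
clock 8: out=1, reg = 0xB3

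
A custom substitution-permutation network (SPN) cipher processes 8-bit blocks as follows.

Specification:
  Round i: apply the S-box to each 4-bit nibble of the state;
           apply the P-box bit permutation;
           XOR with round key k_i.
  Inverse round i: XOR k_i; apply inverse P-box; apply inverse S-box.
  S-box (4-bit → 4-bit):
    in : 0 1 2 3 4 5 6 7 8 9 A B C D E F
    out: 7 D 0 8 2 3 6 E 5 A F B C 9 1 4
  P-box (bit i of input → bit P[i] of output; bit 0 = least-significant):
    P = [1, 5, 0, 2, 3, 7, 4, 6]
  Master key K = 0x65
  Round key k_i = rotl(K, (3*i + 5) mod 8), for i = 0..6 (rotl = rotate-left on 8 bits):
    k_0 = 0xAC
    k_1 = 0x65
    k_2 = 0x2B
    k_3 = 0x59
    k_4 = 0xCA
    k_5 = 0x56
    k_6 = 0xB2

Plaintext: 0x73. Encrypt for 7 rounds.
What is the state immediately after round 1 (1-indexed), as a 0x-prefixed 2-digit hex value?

0x78

s_0 = plaintext = 0x73
s_1 = Round(s_0, k_0) = 0x78
s_2 = Round(s_1, k_1) = 0xB6
s_3 = Round(s_2, k_2) = 0xC2
s_4 = Round(s_3, k_3) = 0x09
s_5 = Round(s_4, k_4) = 0x76
s_6 = Round(s_5, k_5) = 0xA7
s_7 = Round(s_6, k_6) = 0x4F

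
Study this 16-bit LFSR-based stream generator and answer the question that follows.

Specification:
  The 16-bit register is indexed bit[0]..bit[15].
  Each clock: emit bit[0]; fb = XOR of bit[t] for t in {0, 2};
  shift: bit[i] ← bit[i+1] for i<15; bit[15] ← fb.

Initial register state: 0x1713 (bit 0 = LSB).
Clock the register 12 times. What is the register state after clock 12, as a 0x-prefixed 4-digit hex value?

0x2D71

reg_0 = 0x1713
clock 1: out=1, reg = 0x8B89
clock 2: out=1, reg = 0xC5C4
clock 3: out=0, reg = 0xE2E2
clock 4: out=0, reg = 0x7171
clock 5: out=1, reg = 0xB8B8
clock 6: out=0, reg = 0x5C5C
clock 7: out=0, reg = 0xAE2E
clock 8: out=0, reg = 0xD717
clock 9: out=1, reg = 0x6B8B
clock 10: out=1, reg = 0xB5C5
clock 11: out=1, reg = 0x5AE2
clock 12: out=0, reg = 0x2D71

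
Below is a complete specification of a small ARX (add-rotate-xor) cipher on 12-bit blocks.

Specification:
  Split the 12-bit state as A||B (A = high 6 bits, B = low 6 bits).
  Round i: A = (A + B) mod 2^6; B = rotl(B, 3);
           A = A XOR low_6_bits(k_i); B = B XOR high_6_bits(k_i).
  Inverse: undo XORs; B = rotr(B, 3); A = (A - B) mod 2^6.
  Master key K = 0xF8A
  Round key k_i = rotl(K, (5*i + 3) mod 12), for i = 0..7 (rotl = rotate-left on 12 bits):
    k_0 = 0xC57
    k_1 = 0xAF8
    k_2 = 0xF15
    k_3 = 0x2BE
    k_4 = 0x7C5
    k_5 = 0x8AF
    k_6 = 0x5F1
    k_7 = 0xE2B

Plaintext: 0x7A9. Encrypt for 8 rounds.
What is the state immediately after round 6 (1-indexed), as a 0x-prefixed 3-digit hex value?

s_0 = plaintext = 0x7A9
s_1 = Round(s_0, k_0) = 0x43C
s_2 = Round(s_1, k_1) = 0xD0C
s_3 = Round(s_2, k_2) = 0x55D
s_4 = Round(s_3, k_3) = 0x321
s_5 = Round(s_4, k_4) = 0xA13
s_6 = Round(s_5, k_5) = 0x538
s_7 = Round(s_6, k_6) = 0xF50
s_8 = Round(s_7, k_7) = 0x9BA

0x538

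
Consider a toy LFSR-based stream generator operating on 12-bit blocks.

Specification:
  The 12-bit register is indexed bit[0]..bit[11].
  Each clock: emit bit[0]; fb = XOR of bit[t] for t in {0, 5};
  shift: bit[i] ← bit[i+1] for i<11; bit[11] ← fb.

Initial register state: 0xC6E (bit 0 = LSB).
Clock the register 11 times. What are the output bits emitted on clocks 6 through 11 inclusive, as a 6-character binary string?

110001

reg_0 = 0xC6E
clock 1: out=0, reg = 0xE37
clock 2: out=1, reg = 0x71B
clock 3: out=1, reg = 0xB8D
clock 4: out=1, reg = 0xDC6
clock 5: out=0, reg = 0x6E3
clock 6: out=1, reg = 0x371
clock 7: out=1, reg = 0x1B8
clock 8: out=0, reg = 0x8DC
clock 9: out=0, reg = 0x46E
clock 10: out=0, reg = 0xA37
clock 11: out=1, reg = 0x51B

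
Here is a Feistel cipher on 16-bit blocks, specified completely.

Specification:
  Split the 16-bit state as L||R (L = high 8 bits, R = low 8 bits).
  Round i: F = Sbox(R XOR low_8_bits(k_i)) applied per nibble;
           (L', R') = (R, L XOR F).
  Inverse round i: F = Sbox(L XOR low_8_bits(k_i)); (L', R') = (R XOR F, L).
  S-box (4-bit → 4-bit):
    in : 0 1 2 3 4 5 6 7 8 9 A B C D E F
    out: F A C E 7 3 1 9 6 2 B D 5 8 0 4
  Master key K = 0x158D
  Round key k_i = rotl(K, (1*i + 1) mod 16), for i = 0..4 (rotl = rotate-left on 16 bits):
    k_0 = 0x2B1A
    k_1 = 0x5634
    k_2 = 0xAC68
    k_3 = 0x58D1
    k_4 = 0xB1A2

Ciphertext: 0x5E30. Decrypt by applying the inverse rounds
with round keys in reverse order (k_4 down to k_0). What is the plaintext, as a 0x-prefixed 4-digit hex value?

0xFF24

s_0 = ciphertext = 0x5E30
s_1 = InvRound(s_0, k_4) = 0x755E
s_2 = InvRound(s_1, k_3) = 0xE975
s_3 = InvRound(s_2, k_2) = 0x1FE9
s_4 = InvRound(s_3, k_1) = 0x241F
s_5 = InvRound(s_4, k_0) = 0xFF24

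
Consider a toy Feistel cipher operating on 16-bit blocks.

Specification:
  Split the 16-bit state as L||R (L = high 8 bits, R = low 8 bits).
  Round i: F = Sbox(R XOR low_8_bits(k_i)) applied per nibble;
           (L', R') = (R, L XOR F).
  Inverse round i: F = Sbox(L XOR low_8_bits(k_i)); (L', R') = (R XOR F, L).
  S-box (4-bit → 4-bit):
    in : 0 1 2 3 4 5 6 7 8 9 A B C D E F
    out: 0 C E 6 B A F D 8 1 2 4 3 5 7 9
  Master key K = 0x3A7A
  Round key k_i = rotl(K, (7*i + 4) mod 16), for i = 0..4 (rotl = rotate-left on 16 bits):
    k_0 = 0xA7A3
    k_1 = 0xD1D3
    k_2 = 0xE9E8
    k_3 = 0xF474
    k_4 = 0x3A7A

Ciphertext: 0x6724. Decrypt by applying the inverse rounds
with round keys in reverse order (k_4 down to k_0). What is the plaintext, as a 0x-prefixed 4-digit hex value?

s_0 = ciphertext = 0x6724
s_1 = InvRound(s_0, k_4) = 0xE167
s_2 = InvRound(s_1, k_3) = 0x7DE1
s_3 = InvRound(s_2, k_2) = 0xFB7D
s_4 = InvRound(s_3, k_1) = 0x95FB
s_5 = InvRound(s_4, k_0) = 0x9495

0x9495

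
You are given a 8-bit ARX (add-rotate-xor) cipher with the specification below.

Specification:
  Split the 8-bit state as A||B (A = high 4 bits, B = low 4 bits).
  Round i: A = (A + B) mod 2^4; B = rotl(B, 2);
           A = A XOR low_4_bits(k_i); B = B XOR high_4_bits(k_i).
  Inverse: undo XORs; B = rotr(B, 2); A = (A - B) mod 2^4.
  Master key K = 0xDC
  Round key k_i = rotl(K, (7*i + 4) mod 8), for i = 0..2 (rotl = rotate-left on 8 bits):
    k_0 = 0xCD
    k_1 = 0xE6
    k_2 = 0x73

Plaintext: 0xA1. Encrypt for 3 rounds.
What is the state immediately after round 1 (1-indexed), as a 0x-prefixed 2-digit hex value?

0x68

s_0 = plaintext = 0xA1
s_1 = Round(s_0, k_0) = 0x68
s_2 = Round(s_1, k_1) = 0x8C
s_3 = Round(s_2, k_2) = 0x74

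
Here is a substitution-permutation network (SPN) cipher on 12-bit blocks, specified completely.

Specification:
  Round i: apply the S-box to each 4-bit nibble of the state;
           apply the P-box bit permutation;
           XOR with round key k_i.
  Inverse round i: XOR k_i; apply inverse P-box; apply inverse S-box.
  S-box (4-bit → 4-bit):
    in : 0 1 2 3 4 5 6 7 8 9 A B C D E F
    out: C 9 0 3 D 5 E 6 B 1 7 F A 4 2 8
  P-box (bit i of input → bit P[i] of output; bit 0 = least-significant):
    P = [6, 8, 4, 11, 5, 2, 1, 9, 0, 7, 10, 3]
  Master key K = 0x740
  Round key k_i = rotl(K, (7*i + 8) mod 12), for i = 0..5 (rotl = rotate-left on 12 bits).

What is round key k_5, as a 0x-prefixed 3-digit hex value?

K = 0x740
k_0 = rotl(K, (7*0+8) mod 12) = rotl(K, 8) = 0x074
k_1 = rotl(K, (7*1+8) mod 12) = rotl(K, 3) = 0xA03
k_2 = rotl(K, (7*2+8) mod 12) = rotl(K, 10) = 0x1D0
k_3 = rotl(K, (7*3+8) mod 12) = rotl(K, 5) = 0x80E
k_4 = rotl(K, (7*4+8) mod 12) = rotl(K, 0) = 0x740
k_5 = rotl(K, (7*5+8) mod 12) = rotl(K, 7) = 0x03A

0x03A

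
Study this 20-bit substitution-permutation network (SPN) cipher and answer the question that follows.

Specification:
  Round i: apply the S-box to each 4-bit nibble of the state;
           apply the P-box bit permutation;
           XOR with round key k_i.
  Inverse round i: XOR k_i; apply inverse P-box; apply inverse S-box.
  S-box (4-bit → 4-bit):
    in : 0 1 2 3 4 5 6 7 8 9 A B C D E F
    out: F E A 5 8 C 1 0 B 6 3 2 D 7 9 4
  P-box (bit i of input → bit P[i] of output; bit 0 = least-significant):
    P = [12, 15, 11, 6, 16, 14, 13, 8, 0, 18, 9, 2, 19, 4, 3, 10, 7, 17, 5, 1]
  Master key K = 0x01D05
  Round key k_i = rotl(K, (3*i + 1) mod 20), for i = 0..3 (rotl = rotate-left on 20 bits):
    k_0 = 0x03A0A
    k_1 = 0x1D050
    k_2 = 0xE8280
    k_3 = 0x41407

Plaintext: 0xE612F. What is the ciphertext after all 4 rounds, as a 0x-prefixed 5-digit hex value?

s_0 = plaintext = 0xE612F
s_1 = Round(s_0, k_0) = 0xC718C
s_2 = Round(s_1, k_1) = 0x48BB6
s_3 = Round(s_2, k_2) = 0x2D692
s_4 = Round(s_3, k_3) = 0xEF45C

0xEF45C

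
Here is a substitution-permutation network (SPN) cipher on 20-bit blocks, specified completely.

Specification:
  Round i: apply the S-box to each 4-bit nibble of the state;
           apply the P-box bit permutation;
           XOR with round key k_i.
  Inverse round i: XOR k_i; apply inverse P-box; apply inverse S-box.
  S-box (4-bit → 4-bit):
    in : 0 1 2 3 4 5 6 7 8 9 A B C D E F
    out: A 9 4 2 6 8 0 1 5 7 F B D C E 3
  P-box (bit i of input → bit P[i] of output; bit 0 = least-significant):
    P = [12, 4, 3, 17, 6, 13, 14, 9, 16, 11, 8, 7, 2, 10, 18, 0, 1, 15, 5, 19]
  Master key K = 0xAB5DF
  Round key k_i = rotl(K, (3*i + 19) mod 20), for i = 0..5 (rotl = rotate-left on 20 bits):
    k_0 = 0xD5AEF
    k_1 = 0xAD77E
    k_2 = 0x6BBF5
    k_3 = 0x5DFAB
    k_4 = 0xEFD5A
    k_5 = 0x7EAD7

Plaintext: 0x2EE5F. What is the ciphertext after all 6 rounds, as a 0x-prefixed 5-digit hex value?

0x88AAC

s_0 = plaintext = 0x2EE5F
s_1 = Round(s_0, k_0) = 0x9455E
s_2 = Round(s_1, k_1) = 0xC51C4
s_3 = Round(s_2, k_2) = 0xFF90E
s_4 = Round(s_3, k_3) = 0x670B5
s_5 = Round(s_4, k_4) = 0xCD79E
s_6 = Round(s_5, k_5) = 0x88AAC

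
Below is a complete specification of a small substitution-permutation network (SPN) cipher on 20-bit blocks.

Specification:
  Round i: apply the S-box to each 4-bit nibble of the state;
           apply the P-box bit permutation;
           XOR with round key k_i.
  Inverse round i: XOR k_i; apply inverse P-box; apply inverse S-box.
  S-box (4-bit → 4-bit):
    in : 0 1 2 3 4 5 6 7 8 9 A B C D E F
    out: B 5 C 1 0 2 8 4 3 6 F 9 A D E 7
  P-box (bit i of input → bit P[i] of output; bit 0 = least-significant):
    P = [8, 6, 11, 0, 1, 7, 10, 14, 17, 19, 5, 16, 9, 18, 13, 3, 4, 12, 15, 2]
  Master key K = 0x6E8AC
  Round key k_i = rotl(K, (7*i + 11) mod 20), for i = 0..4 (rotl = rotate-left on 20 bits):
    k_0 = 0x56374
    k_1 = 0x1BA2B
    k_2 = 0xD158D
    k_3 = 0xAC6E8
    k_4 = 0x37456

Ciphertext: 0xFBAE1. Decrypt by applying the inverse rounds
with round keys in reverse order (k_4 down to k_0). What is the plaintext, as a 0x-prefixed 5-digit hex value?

0x5572F

s_0 = ciphertext = 0xFBAE1
s_1 = InvRound(s_0, k_4) = 0xD89A2
s_2 = InvRound(s_1, k_3) = 0x40BDF
s_3 = InvRound(s_2, k_2) = 0x83C19
s_4 = InvRound(s_3, k_1) = 0x13E14
s_5 = InvRound(s_4, k_0) = 0x5572F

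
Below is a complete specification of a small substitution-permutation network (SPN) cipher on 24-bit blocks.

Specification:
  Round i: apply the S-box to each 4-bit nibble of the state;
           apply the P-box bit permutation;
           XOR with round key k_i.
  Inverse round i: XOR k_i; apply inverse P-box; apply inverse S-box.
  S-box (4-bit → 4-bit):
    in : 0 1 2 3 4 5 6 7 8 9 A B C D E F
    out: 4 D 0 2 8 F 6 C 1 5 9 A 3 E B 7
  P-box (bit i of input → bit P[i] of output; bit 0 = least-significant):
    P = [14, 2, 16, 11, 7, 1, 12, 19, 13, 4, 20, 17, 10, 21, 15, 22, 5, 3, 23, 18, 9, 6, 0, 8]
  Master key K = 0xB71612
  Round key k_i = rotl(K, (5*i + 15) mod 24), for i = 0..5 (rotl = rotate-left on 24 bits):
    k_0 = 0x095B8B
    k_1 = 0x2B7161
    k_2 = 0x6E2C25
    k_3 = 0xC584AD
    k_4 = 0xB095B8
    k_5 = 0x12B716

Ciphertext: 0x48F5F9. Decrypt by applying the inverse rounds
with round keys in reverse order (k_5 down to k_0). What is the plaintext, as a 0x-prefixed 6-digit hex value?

s_0 = ciphertext = 0x48F5F9
s_1 = InvRound(s_0, k_5) = 0xFC47EC
s_2 = InvRound(s_1, k_4) = 0xC4737C
s_3 = InvRound(s_2, k_3) = 0x529C99
s_4 = InvRound(s_3, k_2) = 0x2E6F13
s_5 = InvRound(s_4, k_1) = 0xCA8367
s_6 = InvRound(s_5, k_0) = 0x3F7495

0x3F7495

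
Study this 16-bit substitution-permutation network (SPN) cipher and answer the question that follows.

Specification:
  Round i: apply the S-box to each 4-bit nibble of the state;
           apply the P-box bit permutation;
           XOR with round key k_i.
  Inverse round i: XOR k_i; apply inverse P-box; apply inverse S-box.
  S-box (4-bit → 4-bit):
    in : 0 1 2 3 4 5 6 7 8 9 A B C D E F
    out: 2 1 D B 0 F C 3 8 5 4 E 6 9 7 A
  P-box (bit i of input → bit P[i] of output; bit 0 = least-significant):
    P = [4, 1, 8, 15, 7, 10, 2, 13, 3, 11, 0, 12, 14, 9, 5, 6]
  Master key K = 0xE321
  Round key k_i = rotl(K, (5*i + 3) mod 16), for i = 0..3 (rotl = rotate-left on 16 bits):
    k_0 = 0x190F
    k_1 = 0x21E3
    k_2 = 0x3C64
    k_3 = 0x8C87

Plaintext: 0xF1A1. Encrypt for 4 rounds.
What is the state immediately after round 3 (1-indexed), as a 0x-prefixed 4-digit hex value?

0x68AC

s_0 = plaintext = 0xF1A1
s_1 = Round(s_0, k_0) = 0x1B53
s_2 = Round(s_1, k_1) = 0xDD74
s_3 = Round(s_2, k_2) = 0x68AC
s_4 = Round(s_3, k_3) = 0x9DE1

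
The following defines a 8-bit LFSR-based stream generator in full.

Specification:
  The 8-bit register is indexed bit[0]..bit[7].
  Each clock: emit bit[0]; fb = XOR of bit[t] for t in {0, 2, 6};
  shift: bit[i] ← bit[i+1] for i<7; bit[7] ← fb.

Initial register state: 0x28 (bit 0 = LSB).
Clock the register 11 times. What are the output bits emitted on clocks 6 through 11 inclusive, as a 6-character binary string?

100010

reg_0 = 0x28
clock 1: out=0, reg = 0x14
clock 2: out=0, reg = 0x8A
clock 3: out=0, reg = 0x45
clock 4: out=1, reg = 0xA2
clock 5: out=0, reg = 0x51
clock 6: out=1, reg = 0x28
clock 7: out=0, reg = 0x14
clock 8: out=0, reg = 0x8A
clock 9: out=0, reg = 0x45
clock 10: out=1, reg = 0xA2
clock 11: out=0, reg = 0x51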